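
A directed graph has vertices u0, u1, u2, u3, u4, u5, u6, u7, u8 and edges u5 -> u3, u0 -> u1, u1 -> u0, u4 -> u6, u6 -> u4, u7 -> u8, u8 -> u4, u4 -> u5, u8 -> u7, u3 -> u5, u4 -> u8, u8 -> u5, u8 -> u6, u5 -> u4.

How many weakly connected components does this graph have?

3

From u0: component {u0, u1}.
From u2: component {u2}.
From u3: component {u3, u4, u5, u6, u7, u8}.
That's 3 components.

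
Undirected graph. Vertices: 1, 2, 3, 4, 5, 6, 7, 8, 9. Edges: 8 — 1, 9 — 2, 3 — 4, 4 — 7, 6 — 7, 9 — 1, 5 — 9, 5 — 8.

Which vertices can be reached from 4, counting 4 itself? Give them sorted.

3, 4, 6, 7

Start at 4.
Its neighbours: 3, 7.
Then their neighbours: 6.
Nothing further is reachable.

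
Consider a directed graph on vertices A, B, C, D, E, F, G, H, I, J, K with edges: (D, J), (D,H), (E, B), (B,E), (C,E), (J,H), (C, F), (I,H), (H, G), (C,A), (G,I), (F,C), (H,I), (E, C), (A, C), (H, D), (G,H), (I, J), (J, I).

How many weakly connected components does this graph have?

3

From A: component {A, B, C, E, F}.
From D: component {D, G, H, I, J}.
From K: component {K}.
That's 3 components.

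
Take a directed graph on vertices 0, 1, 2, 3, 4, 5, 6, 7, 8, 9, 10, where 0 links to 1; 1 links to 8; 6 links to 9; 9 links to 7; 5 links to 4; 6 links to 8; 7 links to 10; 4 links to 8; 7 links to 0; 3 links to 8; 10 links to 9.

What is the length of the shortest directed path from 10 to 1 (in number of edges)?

Distance 0: 10.
Distance 1: 9.
Distance 2: 7.
Distance 3: 0.
Distance 4: 1 — contains 1.

4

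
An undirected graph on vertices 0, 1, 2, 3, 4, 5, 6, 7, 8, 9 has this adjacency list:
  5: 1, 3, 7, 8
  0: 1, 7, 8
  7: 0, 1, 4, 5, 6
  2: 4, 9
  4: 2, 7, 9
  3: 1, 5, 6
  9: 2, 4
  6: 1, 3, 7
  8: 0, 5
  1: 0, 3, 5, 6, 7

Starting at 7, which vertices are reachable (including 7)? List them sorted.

0, 1, 2, 3, 4, 5, 6, 7, 8, 9

Start at 7.
Its neighbours: 0, 1, 4, 5, 6.
Then their neighbours: 2, 3, 8, 9.
Every vertex is now reached.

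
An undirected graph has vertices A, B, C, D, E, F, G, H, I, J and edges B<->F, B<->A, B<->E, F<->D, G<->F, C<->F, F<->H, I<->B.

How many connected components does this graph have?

2

From A: component {A, B, C, D, E, F, G, H, I}.
From J: component {J}.
That's 2 components.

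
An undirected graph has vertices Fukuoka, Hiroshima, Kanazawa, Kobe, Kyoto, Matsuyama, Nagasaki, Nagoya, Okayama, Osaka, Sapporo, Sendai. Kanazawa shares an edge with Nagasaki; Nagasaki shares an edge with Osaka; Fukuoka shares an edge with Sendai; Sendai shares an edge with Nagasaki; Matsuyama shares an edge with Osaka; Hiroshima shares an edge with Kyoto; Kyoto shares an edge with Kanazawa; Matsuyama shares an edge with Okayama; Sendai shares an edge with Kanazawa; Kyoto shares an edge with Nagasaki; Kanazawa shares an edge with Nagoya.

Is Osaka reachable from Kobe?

Kobe has no edges, so nothing is reachable from it.

No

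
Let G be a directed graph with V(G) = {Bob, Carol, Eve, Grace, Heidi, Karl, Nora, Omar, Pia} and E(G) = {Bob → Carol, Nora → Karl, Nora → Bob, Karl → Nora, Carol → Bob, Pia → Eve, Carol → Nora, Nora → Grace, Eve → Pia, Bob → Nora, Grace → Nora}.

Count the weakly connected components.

4

From Bob: component {Bob, Carol, Grace, Karl, Nora}.
From Eve: component {Eve, Pia}.
From Heidi: component {Heidi}.
From Omar: component {Omar}.
That's 4 components.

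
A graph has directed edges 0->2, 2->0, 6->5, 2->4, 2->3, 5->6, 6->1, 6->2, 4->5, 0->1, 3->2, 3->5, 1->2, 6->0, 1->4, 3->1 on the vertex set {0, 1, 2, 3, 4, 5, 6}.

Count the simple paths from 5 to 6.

5→6

1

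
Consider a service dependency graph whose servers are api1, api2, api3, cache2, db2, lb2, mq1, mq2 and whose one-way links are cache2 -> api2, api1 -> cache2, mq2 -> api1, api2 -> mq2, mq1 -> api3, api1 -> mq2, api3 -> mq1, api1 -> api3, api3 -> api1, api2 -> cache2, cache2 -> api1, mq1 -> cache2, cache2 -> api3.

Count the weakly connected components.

3

From api1: component {api1, api2, api3, cache2, mq1, mq2}.
From db2: component {db2}.
From lb2: component {lb2}.
That's 3 components.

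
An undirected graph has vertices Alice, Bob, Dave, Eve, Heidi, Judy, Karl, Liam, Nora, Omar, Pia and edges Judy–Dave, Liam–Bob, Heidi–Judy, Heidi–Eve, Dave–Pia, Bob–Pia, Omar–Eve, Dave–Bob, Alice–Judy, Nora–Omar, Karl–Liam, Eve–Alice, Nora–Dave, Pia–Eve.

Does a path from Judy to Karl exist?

Yes

Explore from Judy.
Distance 1: reach Alice, Dave, Heidi.
Distance 2: reach Bob, Eve, Nora, Pia.
Distance 3: reach Liam, Omar.
Distance 4: reach Karl.
Found Karl.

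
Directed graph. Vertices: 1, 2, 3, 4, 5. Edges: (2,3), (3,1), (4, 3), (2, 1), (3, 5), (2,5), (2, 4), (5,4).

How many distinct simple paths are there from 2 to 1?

4

2→1
2→3→1
2→4→3→1
2→5→4→3→1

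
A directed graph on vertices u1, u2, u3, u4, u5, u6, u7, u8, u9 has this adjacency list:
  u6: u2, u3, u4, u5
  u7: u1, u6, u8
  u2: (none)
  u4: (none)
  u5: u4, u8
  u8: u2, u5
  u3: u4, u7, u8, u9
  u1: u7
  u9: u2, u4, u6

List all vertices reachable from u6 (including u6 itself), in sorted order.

Start at u6.
Its neighbours: u2, u3, u4, u5.
Then their neighbours: u7, u8, u9.
Then next layer: u1.
Every vertex is now reached.

u1, u2, u3, u4, u5, u6, u7, u8, u9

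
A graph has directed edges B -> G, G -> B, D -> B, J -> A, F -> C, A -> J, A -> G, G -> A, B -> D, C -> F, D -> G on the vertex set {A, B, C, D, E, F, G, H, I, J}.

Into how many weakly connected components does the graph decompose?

5

From A: component {A, B, D, G, J}.
From C: component {C, F}.
From E: component {E}.
From H: component {H}.
From I: component {I}.
That's 5 components.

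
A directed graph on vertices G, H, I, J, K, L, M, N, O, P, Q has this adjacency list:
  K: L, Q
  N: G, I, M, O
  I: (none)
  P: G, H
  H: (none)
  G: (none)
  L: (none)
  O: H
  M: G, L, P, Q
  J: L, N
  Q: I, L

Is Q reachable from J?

Explore from J.
Distance 1: reach L, N.
Distance 2: reach G, I, M, O.
Distance 3: reach H, P, Q.
Found Q.

Yes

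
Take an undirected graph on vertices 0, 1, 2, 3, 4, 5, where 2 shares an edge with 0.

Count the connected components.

From 0: component {0, 2}.
From 1: component {1}.
From 3: component {3}.
From 4: component {4}.
From 5: component {5}.
That's 5 components.

5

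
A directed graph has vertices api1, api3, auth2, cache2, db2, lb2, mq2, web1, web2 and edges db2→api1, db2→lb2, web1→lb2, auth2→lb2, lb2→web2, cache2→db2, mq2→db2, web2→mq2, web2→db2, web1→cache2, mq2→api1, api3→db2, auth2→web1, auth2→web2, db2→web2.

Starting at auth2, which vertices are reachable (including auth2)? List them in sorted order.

Start at auth2.
Its neighbours: lb2, web1, web2.
Then their neighbours: cache2, db2, mq2.
Then next layer: api1.
Nothing further is reachable.

api1, auth2, cache2, db2, lb2, mq2, web1, web2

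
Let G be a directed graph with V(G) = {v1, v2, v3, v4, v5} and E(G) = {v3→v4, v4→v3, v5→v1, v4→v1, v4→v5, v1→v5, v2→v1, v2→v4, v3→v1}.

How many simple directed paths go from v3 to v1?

3

v3→v1
v3→v4→v1
v3→v4→v5→v1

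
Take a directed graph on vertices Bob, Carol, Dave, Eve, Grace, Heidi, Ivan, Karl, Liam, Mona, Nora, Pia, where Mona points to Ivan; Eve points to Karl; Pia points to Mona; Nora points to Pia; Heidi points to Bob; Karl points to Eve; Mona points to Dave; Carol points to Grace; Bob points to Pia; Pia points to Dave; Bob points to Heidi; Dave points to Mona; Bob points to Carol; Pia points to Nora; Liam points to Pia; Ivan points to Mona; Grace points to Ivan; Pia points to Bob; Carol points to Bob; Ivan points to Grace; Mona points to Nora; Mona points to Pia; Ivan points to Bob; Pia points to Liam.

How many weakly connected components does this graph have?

2

From Bob: component {Bob, Carol, Dave, Grace, Heidi, Ivan, Liam, Mona, Nora, Pia}.
From Eve: component {Eve, Karl}.
That's 2 components.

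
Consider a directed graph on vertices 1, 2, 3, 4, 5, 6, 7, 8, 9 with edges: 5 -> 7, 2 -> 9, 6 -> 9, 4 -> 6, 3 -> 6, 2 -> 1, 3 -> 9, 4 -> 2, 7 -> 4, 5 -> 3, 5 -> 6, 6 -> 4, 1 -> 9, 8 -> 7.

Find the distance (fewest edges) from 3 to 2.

3

Distance 0: 3.
Distance 1: 6, 9.
Distance 2: 4.
Distance 3: 2 — contains 2.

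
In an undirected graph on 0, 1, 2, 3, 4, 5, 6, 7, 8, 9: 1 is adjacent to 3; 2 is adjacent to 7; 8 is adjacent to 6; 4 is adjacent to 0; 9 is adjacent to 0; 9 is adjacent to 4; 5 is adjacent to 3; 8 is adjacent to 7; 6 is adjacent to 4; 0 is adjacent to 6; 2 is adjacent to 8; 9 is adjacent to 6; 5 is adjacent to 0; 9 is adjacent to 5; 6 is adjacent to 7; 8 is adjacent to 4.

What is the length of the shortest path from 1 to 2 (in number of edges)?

6

Distance 0: 1.
Distance 1: 3.
Distance 2: 5.
Distance 3: 0, 9.
Distance 4: 4, 6.
Distance 5: 7, 8.
Distance 6: 2 — contains 2.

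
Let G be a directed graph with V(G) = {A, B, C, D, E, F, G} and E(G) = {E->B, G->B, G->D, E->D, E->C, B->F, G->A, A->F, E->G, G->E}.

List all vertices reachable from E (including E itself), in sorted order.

A, B, C, D, E, F, G

Start at E.
Its neighbours: B, C, D, G.
Then their neighbours: A, F.
Every vertex is now reached.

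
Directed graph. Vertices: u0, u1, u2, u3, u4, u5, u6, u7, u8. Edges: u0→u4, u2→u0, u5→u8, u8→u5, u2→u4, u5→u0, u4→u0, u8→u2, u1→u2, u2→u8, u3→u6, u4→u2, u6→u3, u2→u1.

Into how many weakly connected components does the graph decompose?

3

From u0: component {u0, u1, u2, u4, u5, u8}.
From u3: component {u3, u6}.
From u7: component {u7}.
That's 3 components.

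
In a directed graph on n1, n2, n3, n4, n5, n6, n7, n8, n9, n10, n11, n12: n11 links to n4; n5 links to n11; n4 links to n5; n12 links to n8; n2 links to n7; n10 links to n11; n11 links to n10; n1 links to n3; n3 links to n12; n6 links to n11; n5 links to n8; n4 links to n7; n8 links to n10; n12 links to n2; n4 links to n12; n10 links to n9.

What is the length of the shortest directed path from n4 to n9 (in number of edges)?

4

Distance 0: n4.
Distance 1: n5, n7, n12.
Distance 2: n2, n8, n11.
Distance 3: n10.
Distance 4: n9 — contains n9.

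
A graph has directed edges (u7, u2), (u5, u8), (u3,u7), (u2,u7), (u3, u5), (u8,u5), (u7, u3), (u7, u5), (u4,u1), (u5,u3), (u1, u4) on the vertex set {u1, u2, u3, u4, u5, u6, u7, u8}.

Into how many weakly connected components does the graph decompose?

From u1: component {u1, u4}.
From u2: component {u2, u3, u5, u7, u8}.
From u6: component {u6}.
That's 3 components.

3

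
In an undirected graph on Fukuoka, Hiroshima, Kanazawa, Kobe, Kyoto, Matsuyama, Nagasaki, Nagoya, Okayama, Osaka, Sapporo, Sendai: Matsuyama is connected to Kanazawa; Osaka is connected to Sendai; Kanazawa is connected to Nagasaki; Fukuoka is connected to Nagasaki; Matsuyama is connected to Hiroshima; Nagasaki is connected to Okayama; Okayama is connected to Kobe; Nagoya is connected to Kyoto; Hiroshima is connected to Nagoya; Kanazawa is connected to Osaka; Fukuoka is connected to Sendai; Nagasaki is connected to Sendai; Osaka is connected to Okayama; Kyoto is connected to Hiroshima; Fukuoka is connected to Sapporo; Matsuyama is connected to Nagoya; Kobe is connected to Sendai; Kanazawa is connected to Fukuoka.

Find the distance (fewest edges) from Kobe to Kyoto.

Distance 0: Kobe.
Distance 1: Okayama, Sendai.
Distance 2: Fukuoka, Nagasaki, Osaka.
Distance 3: Kanazawa, Sapporo.
Distance 4: Matsuyama.
Distance 5: Hiroshima, Nagoya.
Distance 6: Kyoto — contains Kyoto.

6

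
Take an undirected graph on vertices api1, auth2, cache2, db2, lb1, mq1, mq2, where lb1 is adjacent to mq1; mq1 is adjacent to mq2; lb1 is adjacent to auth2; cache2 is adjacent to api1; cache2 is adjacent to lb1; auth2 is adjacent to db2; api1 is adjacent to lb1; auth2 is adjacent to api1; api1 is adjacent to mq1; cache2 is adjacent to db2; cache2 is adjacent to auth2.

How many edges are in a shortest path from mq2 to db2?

4

Distance 0: mq2.
Distance 1: mq1.
Distance 2: api1, lb1.
Distance 3: auth2, cache2.
Distance 4: db2 — contains db2.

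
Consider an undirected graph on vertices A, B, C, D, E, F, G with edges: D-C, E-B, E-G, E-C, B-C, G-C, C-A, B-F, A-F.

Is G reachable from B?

Yes

Explore from B.
Distance 1: reach C, E, F.
Distance 2: reach A, D, G.
Found G.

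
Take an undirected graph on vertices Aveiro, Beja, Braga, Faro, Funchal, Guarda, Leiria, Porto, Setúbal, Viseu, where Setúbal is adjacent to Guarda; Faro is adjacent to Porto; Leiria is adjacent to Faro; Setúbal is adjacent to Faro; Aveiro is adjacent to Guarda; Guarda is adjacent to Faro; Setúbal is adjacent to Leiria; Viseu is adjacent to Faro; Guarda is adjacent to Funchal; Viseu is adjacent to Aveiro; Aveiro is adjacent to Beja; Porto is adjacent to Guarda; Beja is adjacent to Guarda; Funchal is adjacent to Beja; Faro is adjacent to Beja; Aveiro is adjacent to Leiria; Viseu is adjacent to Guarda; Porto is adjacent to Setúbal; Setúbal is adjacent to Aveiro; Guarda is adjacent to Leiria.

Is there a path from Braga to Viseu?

No

Braga has no edges, so nothing is reachable from it.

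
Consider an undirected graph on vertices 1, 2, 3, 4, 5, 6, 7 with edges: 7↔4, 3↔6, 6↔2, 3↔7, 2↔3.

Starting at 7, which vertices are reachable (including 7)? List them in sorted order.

2, 3, 4, 6, 7

Start at 7.
Its neighbours: 3, 4.
Then their neighbours: 2, 6.
Nothing further is reachable.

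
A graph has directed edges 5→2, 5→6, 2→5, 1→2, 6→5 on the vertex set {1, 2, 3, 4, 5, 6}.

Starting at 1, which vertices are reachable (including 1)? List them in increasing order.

1, 2, 5, 6

Start at 1.
Its neighbours: 2.
Then their neighbours: 5.
Then next layer: 6.
Nothing further is reachable.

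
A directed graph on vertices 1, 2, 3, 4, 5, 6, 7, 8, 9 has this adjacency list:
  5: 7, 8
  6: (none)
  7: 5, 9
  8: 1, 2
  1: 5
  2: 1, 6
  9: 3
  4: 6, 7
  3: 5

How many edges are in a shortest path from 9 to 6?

5

Distance 0: 9.
Distance 1: 3.
Distance 2: 5.
Distance 3: 7, 8.
Distance 4: 1, 2.
Distance 5: 6 — contains 6.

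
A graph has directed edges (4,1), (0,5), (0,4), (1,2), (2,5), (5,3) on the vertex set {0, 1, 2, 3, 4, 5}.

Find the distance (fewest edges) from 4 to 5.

3

Distance 0: 4.
Distance 1: 1.
Distance 2: 2.
Distance 3: 5 — contains 5.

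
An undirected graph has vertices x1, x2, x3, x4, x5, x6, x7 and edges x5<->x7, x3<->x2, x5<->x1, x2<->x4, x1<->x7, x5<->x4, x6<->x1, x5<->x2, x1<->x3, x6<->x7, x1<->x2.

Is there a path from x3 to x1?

Explore from x3.
Distance 1: reach x1, x2.
Found x1.

Yes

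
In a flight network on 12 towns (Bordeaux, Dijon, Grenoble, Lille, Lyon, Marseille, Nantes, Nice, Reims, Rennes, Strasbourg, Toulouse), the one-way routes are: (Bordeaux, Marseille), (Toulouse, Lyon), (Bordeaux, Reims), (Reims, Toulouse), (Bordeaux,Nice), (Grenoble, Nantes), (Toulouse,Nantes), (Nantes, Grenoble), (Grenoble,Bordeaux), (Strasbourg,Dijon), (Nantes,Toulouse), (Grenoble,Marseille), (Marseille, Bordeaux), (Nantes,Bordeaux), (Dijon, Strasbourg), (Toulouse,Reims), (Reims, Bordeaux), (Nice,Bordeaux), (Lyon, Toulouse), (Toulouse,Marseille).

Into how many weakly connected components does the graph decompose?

4

From Bordeaux: component {Bordeaux, Grenoble, Lyon, Marseille, Nantes, Nice, Reims, Toulouse}.
From Dijon: component {Dijon, Strasbourg}.
From Lille: component {Lille}.
From Rennes: component {Rennes}.
That's 4 components.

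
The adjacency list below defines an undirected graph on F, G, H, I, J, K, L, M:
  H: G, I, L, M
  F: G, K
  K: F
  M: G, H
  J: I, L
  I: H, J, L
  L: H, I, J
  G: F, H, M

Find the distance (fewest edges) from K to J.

5

Distance 0: K.
Distance 1: F.
Distance 2: G.
Distance 3: H, M.
Distance 4: I, L.
Distance 5: J — contains J.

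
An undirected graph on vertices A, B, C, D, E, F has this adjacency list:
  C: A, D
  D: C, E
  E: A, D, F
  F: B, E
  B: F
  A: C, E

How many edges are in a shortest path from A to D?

Distance 0: A.
Distance 1: C, E.
Distance 2: D, F — contains D.

2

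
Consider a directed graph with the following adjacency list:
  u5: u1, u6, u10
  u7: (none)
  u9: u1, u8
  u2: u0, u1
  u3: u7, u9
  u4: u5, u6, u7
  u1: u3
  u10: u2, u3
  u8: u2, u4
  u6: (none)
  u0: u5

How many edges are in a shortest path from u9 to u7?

Distance 0: u9.
Distance 1: u1, u8.
Distance 2: u2, u3, u4.
Distance 3: u0, u5, u6, u7 — contains u7.

3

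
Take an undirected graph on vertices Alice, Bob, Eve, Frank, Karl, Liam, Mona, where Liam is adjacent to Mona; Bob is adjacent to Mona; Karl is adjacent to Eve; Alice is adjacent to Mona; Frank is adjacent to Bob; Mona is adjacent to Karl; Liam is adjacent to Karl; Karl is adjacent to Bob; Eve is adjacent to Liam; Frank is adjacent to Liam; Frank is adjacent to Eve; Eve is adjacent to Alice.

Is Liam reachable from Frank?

Explore from Frank.
Distance 1: reach Bob, Eve, Liam.
Found Liam.

Yes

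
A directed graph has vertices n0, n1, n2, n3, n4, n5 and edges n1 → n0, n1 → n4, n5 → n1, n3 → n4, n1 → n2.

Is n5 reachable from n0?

n0 has no outgoing edges, so nothing is reachable from it.

No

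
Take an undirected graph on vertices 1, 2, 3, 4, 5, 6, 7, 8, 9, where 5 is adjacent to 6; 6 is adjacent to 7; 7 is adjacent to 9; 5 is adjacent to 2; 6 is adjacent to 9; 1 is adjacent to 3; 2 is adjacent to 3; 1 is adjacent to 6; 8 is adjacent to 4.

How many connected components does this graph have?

2

From 1: component {1, 2, 3, 5, 6, 7, 9}.
From 4: component {4, 8}.
That's 2 components.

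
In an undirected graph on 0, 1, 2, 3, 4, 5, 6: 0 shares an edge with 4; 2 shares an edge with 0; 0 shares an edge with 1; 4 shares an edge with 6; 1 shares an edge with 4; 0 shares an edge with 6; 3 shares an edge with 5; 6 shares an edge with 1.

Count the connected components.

From 0: component {0, 1, 2, 4, 6}.
From 3: component {3, 5}.
That's 2 components.

2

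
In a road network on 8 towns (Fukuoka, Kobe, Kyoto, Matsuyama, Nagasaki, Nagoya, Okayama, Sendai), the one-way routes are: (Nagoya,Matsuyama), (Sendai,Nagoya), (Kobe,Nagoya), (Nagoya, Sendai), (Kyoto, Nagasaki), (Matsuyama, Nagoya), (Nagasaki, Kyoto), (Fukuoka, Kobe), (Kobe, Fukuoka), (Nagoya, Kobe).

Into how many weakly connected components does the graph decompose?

3

From Fukuoka: component {Fukuoka, Kobe, Matsuyama, Nagoya, Sendai}.
From Kyoto: component {Kyoto, Nagasaki}.
From Okayama: component {Okayama}.
That's 3 components.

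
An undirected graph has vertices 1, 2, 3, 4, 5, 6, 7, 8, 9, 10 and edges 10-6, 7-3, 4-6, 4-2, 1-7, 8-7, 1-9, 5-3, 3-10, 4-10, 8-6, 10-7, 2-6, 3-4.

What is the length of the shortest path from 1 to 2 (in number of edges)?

Distance 0: 1.
Distance 1: 7, 9.
Distance 2: 3, 8, 10.
Distance 3: 4, 5, 6.
Distance 4: 2 — contains 2.

4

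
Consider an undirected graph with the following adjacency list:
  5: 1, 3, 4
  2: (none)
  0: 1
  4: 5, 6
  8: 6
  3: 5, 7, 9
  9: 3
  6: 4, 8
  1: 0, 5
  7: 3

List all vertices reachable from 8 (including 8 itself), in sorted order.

0, 1, 3, 4, 5, 6, 7, 8, 9

Start at 8.
Its neighbours: 6.
Then their neighbours: 4.
Then next layer: 5.
Then next layer: 1, 3.
Then next layer: 0, 7, 9.
Nothing further is reachable.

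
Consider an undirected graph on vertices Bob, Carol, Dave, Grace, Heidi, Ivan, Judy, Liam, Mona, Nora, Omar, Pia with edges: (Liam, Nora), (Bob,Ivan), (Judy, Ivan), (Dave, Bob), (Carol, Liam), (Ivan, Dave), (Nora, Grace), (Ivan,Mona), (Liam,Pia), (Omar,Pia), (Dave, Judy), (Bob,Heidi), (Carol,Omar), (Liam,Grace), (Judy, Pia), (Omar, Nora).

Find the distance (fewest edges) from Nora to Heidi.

Distance 0: Nora.
Distance 1: Grace, Liam, Omar.
Distance 2: Carol, Pia.
Distance 3: Judy.
Distance 4: Dave, Ivan.
Distance 5: Bob, Mona.
Distance 6: Heidi — contains Heidi.

6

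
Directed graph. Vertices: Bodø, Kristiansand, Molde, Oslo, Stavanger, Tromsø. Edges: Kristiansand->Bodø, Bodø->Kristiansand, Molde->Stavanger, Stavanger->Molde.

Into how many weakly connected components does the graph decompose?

From Bodø: component {Bodø, Kristiansand}.
From Molde: component {Molde, Stavanger}.
From Oslo: component {Oslo}.
From Tromsø: component {Tromsø}.
That's 4 components.

4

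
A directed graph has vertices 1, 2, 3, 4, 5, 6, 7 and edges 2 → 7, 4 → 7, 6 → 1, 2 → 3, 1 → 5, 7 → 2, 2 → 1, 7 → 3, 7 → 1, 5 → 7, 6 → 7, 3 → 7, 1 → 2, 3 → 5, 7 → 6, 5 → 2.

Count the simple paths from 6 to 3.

10

6→1→2→3
6→1→2→7→3
6→1→5→2→3
6→1→5→2→7→3
6→1→5→7→2→3
6→1→5→7→3
6→7→1→2→3
6→7→1→5→2→3
6→7→2→3
6→7→3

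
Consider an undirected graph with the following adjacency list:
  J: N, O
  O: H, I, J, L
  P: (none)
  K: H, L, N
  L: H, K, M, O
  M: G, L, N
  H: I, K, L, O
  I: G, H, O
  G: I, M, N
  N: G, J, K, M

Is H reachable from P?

P has no edges, so nothing is reachable from it.

No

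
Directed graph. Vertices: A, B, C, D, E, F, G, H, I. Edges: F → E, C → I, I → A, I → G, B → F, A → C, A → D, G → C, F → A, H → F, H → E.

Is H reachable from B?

Explore from B.
Distance 1: reach F.
Distance 2: reach A, E.
Distance 3: reach C, D.
Distance 4: reach I.
Distance 5: reach G.
The search from B is exhausted; no directed path reaches H.

No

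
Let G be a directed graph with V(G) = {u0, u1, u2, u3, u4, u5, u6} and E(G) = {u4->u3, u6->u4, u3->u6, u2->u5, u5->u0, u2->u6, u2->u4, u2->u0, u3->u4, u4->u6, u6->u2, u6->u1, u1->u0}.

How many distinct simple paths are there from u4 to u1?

2

u4→u3→u6→u1
u4→u6→u1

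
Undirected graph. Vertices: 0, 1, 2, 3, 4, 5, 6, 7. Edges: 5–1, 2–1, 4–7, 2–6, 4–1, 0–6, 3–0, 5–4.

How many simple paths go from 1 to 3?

1–2–6–0–3

1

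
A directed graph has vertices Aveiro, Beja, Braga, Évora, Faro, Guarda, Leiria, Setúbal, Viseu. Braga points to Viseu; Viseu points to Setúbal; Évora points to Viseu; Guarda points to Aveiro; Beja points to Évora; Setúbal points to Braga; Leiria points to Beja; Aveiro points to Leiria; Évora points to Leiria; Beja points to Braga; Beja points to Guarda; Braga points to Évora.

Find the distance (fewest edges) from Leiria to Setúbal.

Distance 0: Leiria.
Distance 1: Beja.
Distance 2: Braga, Évora, Guarda.
Distance 3: Aveiro, Viseu.
Distance 4: Setúbal — contains Setúbal.

4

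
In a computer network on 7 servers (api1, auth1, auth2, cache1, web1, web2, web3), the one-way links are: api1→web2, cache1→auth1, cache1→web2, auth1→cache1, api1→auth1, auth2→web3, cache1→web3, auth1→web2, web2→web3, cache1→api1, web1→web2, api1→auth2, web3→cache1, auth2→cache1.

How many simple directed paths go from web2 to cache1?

1

web2→web3→cache1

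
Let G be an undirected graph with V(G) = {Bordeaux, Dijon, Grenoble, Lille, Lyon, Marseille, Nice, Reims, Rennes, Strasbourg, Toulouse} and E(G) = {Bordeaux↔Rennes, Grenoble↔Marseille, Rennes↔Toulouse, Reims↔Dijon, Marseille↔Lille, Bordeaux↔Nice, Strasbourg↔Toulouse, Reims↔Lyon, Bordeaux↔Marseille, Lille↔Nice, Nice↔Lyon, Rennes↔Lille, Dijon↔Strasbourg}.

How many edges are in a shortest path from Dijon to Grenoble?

Distance 0: Dijon.
Distance 1: Reims, Strasbourg.
Distance 2: Lyon, Toulouse.
Distance 3: Nice, Rennes.
Distance 4: Bordeaux, Lille.
Distance 5: Marseille.
Distance 6: Grenoble — contains Grenoble.

6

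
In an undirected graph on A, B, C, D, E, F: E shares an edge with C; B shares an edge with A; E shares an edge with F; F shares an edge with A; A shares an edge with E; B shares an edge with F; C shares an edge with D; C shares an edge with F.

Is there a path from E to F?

Explore from E.
Distance 1: reach A, C, F.
Found F.

Yes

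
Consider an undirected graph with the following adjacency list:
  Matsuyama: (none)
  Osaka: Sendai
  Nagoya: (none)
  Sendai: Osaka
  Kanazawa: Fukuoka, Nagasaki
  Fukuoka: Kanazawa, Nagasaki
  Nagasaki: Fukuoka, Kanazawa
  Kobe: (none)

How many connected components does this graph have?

5

From Fukuoka: component {Fukuoka, Kanazawa, Nagasaki}.
From Kobe: component {Kobe}.
From Matsuyama: component {Matsuyama}.
From Nagoya: component {Nagoya}.
From Osaka: component {Osaka, Sendai}.
That's 5 components.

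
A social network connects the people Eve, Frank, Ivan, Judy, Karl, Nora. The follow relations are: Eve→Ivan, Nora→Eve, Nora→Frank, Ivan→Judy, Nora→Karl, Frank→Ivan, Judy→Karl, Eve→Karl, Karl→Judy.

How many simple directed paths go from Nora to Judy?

Nora→Eve→Ivan→Judy
Nora→Eve→Karl→Judy
Nora→Frank→Ivan→Judy
Nora→Karl→Judy

4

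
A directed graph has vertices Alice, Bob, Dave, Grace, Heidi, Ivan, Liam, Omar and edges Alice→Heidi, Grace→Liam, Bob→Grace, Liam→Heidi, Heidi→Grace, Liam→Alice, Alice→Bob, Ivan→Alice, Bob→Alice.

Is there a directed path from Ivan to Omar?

Explore from Ivan.
Distance 1: reach Alice.
Distance 2: reach Bob, Heidi.
Distance 3: reach Grace.
Distance 4: reach Liam.
The search from Ivan is exhausted; no directed path reaches Omar.

No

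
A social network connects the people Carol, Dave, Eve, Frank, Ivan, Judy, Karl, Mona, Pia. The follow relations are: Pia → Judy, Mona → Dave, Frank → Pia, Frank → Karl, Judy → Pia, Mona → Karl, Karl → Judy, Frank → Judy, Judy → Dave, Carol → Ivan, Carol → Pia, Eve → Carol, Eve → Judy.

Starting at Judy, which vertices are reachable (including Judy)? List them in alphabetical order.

Dave, Judy, Pia

Start at Judy.
Its neighbours: Dave, Pia.
Nothing further is reachable.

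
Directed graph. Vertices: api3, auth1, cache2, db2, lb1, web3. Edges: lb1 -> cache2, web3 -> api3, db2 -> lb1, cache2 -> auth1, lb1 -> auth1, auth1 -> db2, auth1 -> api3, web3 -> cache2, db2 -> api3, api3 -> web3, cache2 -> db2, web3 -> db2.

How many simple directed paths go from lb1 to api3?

lb1→auth1→api3
lb1→auth1→db2→api3
lb1→cache2→auth1→api3
lb1→cache2→auth1→db2→api3
lb1→cache2→db2→api3

5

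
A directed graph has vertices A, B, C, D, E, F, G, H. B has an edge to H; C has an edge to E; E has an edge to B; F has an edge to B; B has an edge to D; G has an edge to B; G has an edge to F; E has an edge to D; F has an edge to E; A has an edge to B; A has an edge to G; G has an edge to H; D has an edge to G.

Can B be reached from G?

Explore from G.
Distance 1: reach B, F, H.
Found B.

Yes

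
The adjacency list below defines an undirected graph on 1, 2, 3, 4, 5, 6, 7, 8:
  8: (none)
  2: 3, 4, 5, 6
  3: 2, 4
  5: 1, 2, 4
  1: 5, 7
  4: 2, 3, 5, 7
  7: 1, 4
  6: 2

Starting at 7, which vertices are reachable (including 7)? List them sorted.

1, 2, 3, 4, 5, 6, 7

Start at 7.
Its neighbours: 1, 4.
Then their neighbours: 2, 3, 5.
Then next layer: 6.
Nothing further is reachable.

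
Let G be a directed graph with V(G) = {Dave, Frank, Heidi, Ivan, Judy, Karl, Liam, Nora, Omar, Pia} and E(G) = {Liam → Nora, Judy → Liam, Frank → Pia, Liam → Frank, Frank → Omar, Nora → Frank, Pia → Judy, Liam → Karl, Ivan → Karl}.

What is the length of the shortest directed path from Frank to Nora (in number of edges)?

4

Distance 0: Frank.
Distance 1: Omar, Pia.
Distance 2: Judy.
Distance 3: Liam.
Distance 4: Karl, Nora — contains Nora.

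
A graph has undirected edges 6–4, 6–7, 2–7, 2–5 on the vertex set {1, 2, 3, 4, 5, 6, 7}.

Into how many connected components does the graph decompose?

3

From 1: component {1}.
From 2: component {2, 4, 5, 6, 7}.
From 3: component {3}.
That's 3 components.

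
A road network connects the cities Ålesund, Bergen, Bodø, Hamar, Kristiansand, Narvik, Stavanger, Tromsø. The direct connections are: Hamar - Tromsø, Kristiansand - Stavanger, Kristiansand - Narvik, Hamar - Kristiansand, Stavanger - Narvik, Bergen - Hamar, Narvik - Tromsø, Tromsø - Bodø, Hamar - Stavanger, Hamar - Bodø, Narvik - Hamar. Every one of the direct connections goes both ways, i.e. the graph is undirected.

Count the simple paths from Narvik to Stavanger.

9

Narvik–Hamar–Kristiansand–Stavanger
Narvik–Hamar–Stavanger
Narvik–Kristiansand–Hamar–Stavanger
Narvik–Kristiansand–Stavanger
Narvik–Stavanger
Narvik–Tromsø–Bodø–Hamar–Kristiansand–Stavanger
Narvik–Tromsø–Bodø–Hamar–Stavanger
Narvik–Tromsø–Hamar–Kristiansand–Stavanger
Narvik–Tromsø–Hamar–Stavanger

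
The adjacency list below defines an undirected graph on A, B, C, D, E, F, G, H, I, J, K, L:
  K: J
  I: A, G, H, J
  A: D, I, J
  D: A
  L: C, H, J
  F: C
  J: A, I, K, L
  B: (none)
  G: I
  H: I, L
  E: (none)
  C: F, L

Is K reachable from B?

No

B has no edges, so nothing is reachable from it.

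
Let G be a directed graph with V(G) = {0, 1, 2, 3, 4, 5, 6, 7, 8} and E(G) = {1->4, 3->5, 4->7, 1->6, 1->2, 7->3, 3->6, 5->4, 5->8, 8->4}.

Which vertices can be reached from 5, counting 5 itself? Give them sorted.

3, 4, 5, 6, 7, 8

Start at 5.
Its neighbours: 4, 8.
Then their neighbours: 7.
Then next layer: 3.
Then next layer: 6.
Nothing further is reachable.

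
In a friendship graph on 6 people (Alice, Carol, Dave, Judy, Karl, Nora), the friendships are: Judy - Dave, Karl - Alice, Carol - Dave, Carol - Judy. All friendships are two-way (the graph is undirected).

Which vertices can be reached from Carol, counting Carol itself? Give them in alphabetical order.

Carol, Dave, Judy

Start at Carol.
Its neighbours: Dave, Judy.
Nothing further is reachable.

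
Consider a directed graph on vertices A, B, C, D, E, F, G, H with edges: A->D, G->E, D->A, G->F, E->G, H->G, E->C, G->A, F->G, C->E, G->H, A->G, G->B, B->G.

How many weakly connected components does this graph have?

From A: component {A, B, C, D, E, F, G, H}.
That's 1 component.

1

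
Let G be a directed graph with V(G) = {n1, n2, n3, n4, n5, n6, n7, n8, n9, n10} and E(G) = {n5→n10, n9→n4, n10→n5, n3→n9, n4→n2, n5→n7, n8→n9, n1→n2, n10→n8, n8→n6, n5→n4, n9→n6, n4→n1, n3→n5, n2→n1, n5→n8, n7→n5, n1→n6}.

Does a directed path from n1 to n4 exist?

No

Explore from n1.
Distance 1: reach n2, n6.
The search from n1 is exhausted; no directed path reaches n4.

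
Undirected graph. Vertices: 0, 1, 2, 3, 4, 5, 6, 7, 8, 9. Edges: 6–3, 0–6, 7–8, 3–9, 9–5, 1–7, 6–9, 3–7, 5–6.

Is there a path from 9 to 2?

No

Explore from 9.
Distance 1: reach 3, 5, 6.
Distance 2: reach 0, 7.
Distance 3: reach 1, 8.
The search is exhausted without reaching 2; it lies in a different component.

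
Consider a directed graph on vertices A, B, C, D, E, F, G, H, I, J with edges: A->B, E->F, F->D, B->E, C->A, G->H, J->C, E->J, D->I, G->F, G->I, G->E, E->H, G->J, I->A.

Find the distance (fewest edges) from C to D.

5

Distance 0: C.
Distance 1: A.
Distance 2: B.
Distance 3: E.
Distance 4: F, H, J.
Distance 5: D — contains D.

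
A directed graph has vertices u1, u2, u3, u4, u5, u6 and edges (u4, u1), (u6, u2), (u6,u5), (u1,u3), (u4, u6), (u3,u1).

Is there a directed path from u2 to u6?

No

u2 has no outgoing edges, so nothing is reachable from it.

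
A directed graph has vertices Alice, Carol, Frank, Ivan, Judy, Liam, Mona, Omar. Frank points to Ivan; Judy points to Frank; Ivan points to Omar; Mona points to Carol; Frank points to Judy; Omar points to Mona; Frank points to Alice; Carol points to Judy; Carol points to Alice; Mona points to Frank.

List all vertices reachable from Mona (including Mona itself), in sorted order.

Start at Mona.
Its neighbours: Carol, Frank.
Then their neighbours: Alice, Ivan, Judy.
Then next layer: Omar.
Nothing further is reachable.

Alice, Carol, Frank, Ivan, Judy, Mona, Omar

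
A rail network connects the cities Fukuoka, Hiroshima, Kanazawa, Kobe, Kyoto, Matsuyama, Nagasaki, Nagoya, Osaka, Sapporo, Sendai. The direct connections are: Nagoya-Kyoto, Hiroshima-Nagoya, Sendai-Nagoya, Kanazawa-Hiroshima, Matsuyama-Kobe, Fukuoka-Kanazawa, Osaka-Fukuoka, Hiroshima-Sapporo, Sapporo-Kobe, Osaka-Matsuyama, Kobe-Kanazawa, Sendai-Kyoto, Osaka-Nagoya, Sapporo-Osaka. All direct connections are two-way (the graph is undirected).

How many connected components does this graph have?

From Fukuoka: component {Fukuoka, Hiroshima, Kanazawa, Kobe, Kyoto, Matsuyama, Nagoya, Osaka, Sapporo, Sendai}.
From Nagasaki: component {Nagasaki}.
That's 2 components.

2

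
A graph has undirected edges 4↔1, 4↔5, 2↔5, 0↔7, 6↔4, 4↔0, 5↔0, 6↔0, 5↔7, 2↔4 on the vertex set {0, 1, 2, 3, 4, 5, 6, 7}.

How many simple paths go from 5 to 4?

5–0–4
5–0–6–4
5–2–4
5–4
5–7–0–4
5–7–0–6–4

6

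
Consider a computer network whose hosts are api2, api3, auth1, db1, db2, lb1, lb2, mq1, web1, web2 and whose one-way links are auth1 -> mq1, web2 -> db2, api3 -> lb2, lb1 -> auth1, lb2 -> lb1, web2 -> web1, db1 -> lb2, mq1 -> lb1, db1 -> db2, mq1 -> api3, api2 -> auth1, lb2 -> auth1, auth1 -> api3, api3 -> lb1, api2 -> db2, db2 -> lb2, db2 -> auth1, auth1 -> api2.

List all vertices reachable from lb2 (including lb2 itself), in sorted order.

Start at lb2.
Its neighbours: auth1, lb1.
Then their neighbours: api2, api3, mq1.
Then next layer: db2.
Nothing further is reachable.

api2, api3, auth1, db2, lb1, lb2, mq1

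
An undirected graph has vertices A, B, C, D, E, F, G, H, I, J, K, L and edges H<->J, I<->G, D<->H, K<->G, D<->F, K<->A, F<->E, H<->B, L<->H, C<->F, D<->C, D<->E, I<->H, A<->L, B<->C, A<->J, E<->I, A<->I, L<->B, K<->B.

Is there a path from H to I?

Yes

Explore from H.
Distance 1: reach B, D, I, J, L.
Found I.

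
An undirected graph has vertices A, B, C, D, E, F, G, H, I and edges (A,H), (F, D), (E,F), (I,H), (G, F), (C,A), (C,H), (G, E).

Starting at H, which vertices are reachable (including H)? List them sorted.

A, C, H, I

Start at H.
Its neighbours: A, C, I.
Nothing further is reachable.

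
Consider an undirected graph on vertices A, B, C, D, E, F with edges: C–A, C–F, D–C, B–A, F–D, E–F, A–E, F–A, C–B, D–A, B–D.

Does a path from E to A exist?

Explore from E.
Distance 1: reach A, F.
Found A.

Yes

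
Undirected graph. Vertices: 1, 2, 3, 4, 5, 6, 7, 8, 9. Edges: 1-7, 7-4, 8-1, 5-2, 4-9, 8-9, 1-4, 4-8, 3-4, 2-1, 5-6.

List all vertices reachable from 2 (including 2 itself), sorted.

Start at 2.
Its neighbours: 1, 5.
Then their neighbours: 4, 6, 7, 8.
Then next layer: 3, 9.
Every vertex is now reached.

1, 2, 3, 4, 5, 6, 7, 8, 9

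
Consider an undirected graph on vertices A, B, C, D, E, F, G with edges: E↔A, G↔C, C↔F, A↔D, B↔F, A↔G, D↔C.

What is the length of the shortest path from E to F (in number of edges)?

Distance 0: E.
Distance 1: A.
Distance 2: D, G.
Distance 3: C.
Distance 4: F — contains F.

4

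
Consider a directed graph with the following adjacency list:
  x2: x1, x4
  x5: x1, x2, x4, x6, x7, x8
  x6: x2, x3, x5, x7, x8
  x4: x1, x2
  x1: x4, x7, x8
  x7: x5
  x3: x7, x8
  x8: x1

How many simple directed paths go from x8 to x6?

1

x8→x1→x7→x5→x6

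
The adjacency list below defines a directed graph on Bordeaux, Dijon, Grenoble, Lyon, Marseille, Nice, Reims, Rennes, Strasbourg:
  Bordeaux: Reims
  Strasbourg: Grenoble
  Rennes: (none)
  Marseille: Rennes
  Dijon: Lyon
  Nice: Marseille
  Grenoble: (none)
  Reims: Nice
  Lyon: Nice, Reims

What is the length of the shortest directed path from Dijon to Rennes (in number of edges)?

Distance 0: Dijon.
Distance 1: Lyon.
Distance 2: Nice, Reims.
Distance 3: Marseille.
Distance 4: Rennes — contains Rennes.

4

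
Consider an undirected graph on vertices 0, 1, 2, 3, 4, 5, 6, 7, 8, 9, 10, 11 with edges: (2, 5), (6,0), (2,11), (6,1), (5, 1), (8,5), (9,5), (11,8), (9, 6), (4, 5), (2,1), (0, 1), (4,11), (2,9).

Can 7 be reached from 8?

No

Explore from 8.
Distance 1: reach 5, 11.
Distance 2: reach 1, 2, 4, 9.
Distance 3: reach 0, 6.
The search is exhausted without reaching 7; it lies in a different component.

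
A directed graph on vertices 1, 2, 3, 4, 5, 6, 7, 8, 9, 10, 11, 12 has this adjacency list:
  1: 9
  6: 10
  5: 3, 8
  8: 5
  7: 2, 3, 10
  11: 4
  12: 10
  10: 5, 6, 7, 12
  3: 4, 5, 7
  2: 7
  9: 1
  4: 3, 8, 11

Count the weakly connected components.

From 1: component {1, 9}.
From 2: component {2, 3, 4, 5, 6, 7, 8, 10, 11, 12}.
That's 2 components.

2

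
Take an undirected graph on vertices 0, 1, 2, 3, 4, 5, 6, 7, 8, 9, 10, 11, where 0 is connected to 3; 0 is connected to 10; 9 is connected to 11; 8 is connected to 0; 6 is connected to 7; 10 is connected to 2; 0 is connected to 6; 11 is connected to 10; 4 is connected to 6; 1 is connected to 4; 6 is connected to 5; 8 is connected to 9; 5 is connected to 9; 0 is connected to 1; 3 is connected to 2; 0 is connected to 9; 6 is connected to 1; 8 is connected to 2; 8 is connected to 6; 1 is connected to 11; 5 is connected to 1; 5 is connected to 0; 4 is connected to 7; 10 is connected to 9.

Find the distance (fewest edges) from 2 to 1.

Distance 0: 2.
Distance 1: 3, 8, 10.
Distance 2: 0, 6, 9, 11.
Distance 3: 1, 4, 5, 7 — contains 1.

3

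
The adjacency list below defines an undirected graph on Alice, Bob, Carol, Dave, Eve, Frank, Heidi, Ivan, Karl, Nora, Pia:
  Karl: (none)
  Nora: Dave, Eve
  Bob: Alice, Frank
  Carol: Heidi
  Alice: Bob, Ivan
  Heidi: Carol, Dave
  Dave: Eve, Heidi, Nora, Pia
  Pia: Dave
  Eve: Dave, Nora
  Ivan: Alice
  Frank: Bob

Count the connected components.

From Alice: component {Alice, Bob, Frank, Ivan}.
From Carol: component {Carol, Dave, Eve, Heidi, Nora, Pia}.
From Karl: component {Karl}.
That's 3 components.

3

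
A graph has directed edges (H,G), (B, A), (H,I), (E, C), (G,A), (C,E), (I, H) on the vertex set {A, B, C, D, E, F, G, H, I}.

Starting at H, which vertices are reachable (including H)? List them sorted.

A, G, H, I

Start at H.
Its neighbours: G, I.
Then their neighbours: A.
Nothing further is reachable.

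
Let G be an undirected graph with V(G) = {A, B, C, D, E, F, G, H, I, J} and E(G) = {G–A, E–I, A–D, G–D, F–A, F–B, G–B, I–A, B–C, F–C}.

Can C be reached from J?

J has no edges, so nothing is reachable from it.

No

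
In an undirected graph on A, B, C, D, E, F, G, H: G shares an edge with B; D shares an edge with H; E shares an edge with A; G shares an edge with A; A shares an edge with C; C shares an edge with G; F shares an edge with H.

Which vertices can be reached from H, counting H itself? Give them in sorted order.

D, F, H

Start at H.
Its neighbours: D, F.
Nothing further is reachable.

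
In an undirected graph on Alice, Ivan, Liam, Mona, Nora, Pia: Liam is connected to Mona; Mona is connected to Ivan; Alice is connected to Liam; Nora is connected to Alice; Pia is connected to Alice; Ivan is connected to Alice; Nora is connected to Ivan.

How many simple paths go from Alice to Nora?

Alice–Ivan–Nora
Alice–Liam–Mona–Ivan–Nora
Alice–Nora

3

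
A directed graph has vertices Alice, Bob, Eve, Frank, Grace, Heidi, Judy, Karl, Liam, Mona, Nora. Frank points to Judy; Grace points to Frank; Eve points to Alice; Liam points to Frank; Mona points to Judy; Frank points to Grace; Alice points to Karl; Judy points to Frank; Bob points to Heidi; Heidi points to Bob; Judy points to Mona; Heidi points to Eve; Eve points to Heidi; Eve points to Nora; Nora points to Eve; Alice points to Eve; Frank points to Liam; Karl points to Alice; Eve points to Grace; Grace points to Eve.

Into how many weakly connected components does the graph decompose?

From Alice: component {Alice, Bob, Eve, Frank, Grace, Heidi, Judy, Karl, Liam, Mona, Nora}.
That's 1 component.

1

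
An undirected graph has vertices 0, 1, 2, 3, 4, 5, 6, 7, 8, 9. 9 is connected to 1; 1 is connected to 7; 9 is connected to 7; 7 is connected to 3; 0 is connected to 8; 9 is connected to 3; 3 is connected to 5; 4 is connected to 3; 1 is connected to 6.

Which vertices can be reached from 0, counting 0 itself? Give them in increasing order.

0, 8

Start at 0.
Its neighbours: 8.
Nothing further is reachable.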